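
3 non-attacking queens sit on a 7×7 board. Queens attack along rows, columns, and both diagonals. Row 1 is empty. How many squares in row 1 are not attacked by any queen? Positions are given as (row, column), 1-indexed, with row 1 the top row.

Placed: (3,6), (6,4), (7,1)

(3,6) attacks row 1 at column 6 and diagonals 4.
(6,4) attacks row 1 at column 4.
(7,1) attacks row 1 at column 1 and diagonals 7.
Attacked columns: {1, 4, 6, 7}. Safe: {2, 3, 5}.

3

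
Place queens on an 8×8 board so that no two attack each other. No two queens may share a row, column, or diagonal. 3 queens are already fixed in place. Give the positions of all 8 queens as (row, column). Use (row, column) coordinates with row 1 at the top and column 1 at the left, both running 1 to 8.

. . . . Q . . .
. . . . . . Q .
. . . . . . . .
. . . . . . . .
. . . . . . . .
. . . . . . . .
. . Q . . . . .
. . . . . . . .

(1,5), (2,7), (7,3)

(1,5) (2,7) (3,2) (4,4) (5,8) (6,1) (7,3) (8,6)

Row 3: attacked by (1,5)→{3,5,7}; (2,7)→{6,7,8}; (7,3)→{3,7}. Safe: 1, 2, 4. Place at column 2.
Row 4: attacked by (1,5)→{2,5,8}; (2,7)→{5,7}; (3,2)→{1,2,3}; (7,3)→{3,6}. Safe: 4. Place at column 4.
Row 5: attacked by (1,5)→{1,5}; (2,7)→{4,7}; (3,2)→{2,4}; (4,4)→{3,4,5}; (7,3)→{1,3,5}. Safe: 6, 8. Place at column 8.
Row 6: attacked by (1,5)→{5}; (2,7)→{3,7}; (3,2)→{2,5}; (4,4)→{2,4,6}; (5,8)→{7,8}; (7,3)→{2,3,4}. Safe: 1. Place at column 1.
Row 8: attacked by (1,5)→{5}; (2,7)→{1,7}; (3,2)→{2,7}; (4,4)→{4,8}; (5,8)→{5,8}; (6,1)→{1,3}; (7,3)→{2,3,4}. Safe: 6. Place at column 6.
Columns [5, 7, 2, 4, 8, 1, 3, 6], r−c [-4, -5, 1, 0, -3, 5, 4, 2], r+c [6, 9, 5, 8, 13, 7, 10, 14] are all distinct, so no two queens attack.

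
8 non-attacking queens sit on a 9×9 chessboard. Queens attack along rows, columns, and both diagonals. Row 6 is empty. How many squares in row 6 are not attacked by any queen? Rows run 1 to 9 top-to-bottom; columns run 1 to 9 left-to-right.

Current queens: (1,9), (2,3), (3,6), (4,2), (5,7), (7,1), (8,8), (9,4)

1

(1,9) attacks row 6 at column 9 and diagonals 4.
(2,3) attacks row 6 at column 3 and diagonals 7.
(3,6) attacks row 6 at column 6 and diagonals 3, 9.
(4,2) attacks row 6 at column 2 and diagonals 4.
(5,7) attacks row 6 at column 7 and diagonals 6, 8.
(7,1) attacks row 6 at column 1 and diagonals 2.
(8,8) attacks row 6 at column 8 and diagonals 6.
(9,4) attacks row 6 at column 4 and diagonals 1, 7.
Attacked columns: {1, 2, 3, 4, 6, 7, 8, 9}. Safe: {5}.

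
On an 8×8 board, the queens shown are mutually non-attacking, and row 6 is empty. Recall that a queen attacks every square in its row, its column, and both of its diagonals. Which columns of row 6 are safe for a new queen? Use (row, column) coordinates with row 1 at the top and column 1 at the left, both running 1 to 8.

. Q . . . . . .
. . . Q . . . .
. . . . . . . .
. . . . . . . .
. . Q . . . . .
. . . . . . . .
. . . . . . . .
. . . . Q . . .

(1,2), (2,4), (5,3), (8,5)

columns 1, 6

(1,2) attacks row 6 at column 2 and diagonals 7.
(2,4) attacks row 6 at column 4 and diagonals 8.
(5,3) attacks row 6 at column 3 and diagonals 2, 4.
(8,5) attacks row 6 at column 5 and diagonals 3, 7.
Attacked columns: {2, 3, 4, 5, 7, 8}. Safe: {1, 6}.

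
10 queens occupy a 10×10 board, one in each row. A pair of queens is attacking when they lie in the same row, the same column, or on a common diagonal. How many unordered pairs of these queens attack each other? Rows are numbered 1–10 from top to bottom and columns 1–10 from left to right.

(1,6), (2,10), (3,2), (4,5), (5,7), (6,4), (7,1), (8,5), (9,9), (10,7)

Same column: (4,5)–(8,5) (column 5); (5,7)–(10,7) (column 7).
Same diagonal: (2,10)–(5,7) (|2−5| = |10−7| = 3); (8,5)–(10,7) (|8−10| = |5−7| = 2).
Total attacking pairs: 4.

4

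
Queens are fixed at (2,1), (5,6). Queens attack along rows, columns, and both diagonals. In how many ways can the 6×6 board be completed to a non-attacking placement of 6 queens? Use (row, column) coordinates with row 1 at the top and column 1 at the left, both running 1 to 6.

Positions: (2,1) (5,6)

1

Branch on row 1: col 3 → 0; col 4 → 1; col 5 → 0.
Sum: 0 + 1 + 0 = 1.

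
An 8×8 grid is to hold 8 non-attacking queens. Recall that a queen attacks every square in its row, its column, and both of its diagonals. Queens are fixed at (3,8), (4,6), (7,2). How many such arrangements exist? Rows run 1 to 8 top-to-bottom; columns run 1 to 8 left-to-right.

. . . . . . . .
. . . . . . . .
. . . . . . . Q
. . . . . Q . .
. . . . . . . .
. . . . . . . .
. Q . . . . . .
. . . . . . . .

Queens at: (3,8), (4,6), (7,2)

Branch on row 1: col 1 → 1; col 4 → 0; col 5 → 1; col 7 → 0.
Sum: 1 + 0 + 1 + 0 = 2.

2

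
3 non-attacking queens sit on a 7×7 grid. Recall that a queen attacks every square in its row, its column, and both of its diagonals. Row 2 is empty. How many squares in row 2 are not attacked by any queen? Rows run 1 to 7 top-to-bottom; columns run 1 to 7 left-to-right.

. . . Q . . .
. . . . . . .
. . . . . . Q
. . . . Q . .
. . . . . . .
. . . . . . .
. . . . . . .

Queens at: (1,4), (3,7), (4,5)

(1,4) attacks row 2 at column 4 and diagonals 3, 5.
(3,7) attacks row 2 at column 7 and diagonals 6.
(4,5) attacks row 2 at column 5 and diagonals 3, 7.
Attacked columns: {3, 4, 5, 6, 7}. Safe: {1, 2}.

2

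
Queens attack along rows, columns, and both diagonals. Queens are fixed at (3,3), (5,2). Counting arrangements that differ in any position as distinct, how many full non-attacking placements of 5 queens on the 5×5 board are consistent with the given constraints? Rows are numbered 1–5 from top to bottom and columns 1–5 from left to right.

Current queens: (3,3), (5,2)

Branch on row 1: col 4 → 1.
Sum: 1 = 1.

1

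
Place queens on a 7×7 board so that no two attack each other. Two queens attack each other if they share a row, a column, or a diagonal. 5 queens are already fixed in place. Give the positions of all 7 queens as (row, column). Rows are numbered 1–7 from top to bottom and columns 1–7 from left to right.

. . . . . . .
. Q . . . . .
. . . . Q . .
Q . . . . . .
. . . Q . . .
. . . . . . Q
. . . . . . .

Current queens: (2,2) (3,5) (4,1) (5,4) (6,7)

Row 1: attacked by (2,2)→{1,2,3}; (3,5)→{3,5,7}; (4,1)→{1,4}; (5,4)→{4}; (6,7)→{2,7}. Safe: 6. Place at column 6.
Row 7: attacked by (1,6)→{6}; (2,2)→{2,7}; (3,5)→{1,5}; (4,1)→{1,4}; (5,4)→{2,4,6}; (6,7)→{6,7}. Safe: 3. Place at column 3.
Columns [6, 2, 5, 1, 4, 7, 3], r−c [-5, 0, -2, 3, 1, -1, 4], r+c [7, 4, 8, 5, 9, 13, 10] are all distinct, so no two queens attack.

(1,6) (2,2) (3,5) (4,1) (5,4) (6,7) (7,3)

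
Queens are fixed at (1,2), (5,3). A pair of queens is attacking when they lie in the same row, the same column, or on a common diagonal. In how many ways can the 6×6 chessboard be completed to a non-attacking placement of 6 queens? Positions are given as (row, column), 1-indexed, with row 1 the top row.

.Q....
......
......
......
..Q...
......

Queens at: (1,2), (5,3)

Branch on row 2: col 4 → 1; col 5 → 0.
Sum: 1 + 0 = 1.

1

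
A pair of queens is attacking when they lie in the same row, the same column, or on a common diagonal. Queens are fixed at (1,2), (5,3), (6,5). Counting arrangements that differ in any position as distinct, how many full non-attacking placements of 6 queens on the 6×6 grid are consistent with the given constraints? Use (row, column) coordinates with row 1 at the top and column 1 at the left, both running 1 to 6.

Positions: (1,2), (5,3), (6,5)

1

Branch on row 2: col 4 → 1.
Sum: 1 = 1.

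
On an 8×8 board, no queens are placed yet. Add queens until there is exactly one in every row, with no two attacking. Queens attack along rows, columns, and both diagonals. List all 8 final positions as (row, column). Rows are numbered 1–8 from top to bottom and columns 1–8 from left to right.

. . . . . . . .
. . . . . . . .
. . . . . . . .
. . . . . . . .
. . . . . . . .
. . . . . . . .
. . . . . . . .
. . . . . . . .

Row 1: Safe: 1, 2, 3, 4, 5, 6, 7, 8. Place at column 8.
Row 2: attacked by (1,8)→{7,8}. Safe: 1, 2, 3, 4, 5, 6. Place at column 2.
Row 3: attacked by (1,8)→{6,8}; (2,2)→{1,2,3}. Safe: 4, 5, 7. Place at column 5.
Row 4: attacked by (1,8)→{5,8}; (2,2)→{2,4}; (3,5)→{4,5,6}. Safe: 1, 3, 7. Place at column 3.
Row 5: attacked by (1,8)→{4,8}; (2,2)→{2,5}; (3,5)→{3,5,7}; (4,3)→{2,3,4}. Safe: 1, 6. Place at column 1.
Row 6: attacked by (1,8)→{3,8}; (2,2)→{2,6}; (3,5)→{2,5,8}; (4,3)→{1,3,5}; (5,1)→{1,2}. Safe: 4, 7. Place at column 7.
Row 7: attacked by (1,8)→{2,8}; (2,2)→{2,7}; (3,5)→{1,5}; (4,3)→{3,6}; (5,1)→{1,3}; (6,7)→{6,7,8}. Safe: 4. Place at column 4.
Row 8: attacked by (1,8)→{1,8}; (2,2)→{2,8}; (3,5)→{5}; (4,3)→{3,7}; (5,1)→{1,4}; (6,7)→{5,7}; (7,4)→{3,4,5}. Safe: 6. Place at column 6.
Columns [8, 2, 5, 3, 1, 7, 4, 6], r−c [-7, 0, -2, 1, 4, -1, 3, 2], r+c [9, 4, 8, 7, 6, 13, 11, 14] are all distinct, so no two queens attack.

(1,8) (2,2) (3,5) (4,3) (5,1) (6,7) (7,4) (8,6)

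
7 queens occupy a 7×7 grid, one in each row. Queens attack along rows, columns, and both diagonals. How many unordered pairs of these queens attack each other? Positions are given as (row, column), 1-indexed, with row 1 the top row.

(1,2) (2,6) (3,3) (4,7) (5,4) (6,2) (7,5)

2

Same column: (1,2)–(6,2) (column 2).
Same diagonal: (2,6)–(6,2) (|2−6| = |6−2| = 4).
Total attacking pairs: 2.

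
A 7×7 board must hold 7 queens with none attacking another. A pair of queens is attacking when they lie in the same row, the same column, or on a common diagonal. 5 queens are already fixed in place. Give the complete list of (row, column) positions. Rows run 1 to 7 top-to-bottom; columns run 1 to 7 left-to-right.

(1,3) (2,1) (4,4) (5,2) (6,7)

(1,3) (2,1) (3,6) (4,4) (5,2) (6,7) (7,5)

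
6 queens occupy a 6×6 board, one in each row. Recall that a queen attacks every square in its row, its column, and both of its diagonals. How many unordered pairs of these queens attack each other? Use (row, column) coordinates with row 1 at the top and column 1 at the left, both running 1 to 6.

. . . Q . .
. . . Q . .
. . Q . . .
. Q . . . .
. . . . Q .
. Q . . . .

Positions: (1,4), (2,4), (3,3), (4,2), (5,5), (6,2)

6

Same column: (1,4)–(2,4) (column 4); (4,2)–(6,2) (column 2).
Same diagonal: (2,4)–(3,3) (|2−3| = |4−3| = 1); (2,4)–(4,2) (|2−4| = |4−2| = 2); (3,3)–(4,2) (|3−4| = |3−2| = 1); (3,3)–(5,5) (|3−5| = |3−5| = 2).
Total attacking pairs: 6.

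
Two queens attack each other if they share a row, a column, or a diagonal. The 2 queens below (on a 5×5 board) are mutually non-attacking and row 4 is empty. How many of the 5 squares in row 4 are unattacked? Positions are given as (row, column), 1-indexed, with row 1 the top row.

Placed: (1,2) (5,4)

1

(1,2) attacks row 4 at column 2 and diagonals 5.
(5,4) attacks row 4 at column 4 and diagonals 3, 5.
Attacked columns: {2, 3, 4, 5}. Safe: {1}.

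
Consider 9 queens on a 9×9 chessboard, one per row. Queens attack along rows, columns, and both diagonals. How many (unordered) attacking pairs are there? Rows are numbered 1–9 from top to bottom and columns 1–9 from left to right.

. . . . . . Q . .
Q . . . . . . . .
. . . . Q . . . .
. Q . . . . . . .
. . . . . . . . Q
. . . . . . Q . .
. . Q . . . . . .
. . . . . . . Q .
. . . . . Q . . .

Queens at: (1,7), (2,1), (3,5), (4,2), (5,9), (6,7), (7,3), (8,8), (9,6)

2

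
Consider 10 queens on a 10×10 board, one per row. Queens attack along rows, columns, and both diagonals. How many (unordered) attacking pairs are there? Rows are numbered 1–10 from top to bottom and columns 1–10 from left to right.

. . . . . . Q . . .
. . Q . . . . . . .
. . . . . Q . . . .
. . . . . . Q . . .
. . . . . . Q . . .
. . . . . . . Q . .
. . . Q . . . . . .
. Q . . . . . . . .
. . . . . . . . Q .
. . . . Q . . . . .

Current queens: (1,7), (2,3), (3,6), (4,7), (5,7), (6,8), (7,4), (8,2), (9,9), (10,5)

6

Same column: (1,7)–(4,7) (column 7); (1,7)–(5,7) (column 7); (4,7)–(5,7) (column 7).
Same diagonal: (3,6)–(4,7) (|3−4| = |6−7| = 1); (4,7)–(7,4) (|4−7| = |7−4| = 3); (5,7)–(6,8) (|5−6| = |7−8| = 1).
Total attacking pairs: 6.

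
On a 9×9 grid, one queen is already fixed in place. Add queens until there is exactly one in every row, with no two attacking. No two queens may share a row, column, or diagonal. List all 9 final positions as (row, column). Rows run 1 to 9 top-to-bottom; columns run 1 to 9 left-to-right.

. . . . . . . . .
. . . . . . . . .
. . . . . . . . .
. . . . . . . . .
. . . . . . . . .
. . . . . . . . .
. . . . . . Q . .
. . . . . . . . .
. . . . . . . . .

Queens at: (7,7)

Row 1: attacked by (7,7)→{1,7}. Safe: 2, 3, 4, 5, 6, 8, 9. Place at column 8.
Row 2: attacked by (1,8)→{7,8,9}; (7,7)→{2,7}. Safe: 1, 3, 4, 5, 6. Place at column 1.
Row 3: attacked by (1,8)→{6,8}; (2,1)→{1,2}; (7,7)→{3,7}. Safe: 4, 5, 9. Place at column 4.
Row 4: attacked by (1,8)→{5,8}; (2,1)→{1,3}; (3,4)→{3,4,5}; (7,7)→{4,7}. Safe: 2, 6, 9. Place at column 6.
Row 5: attacked by (1,8)→{4,8}; (2,1)→{1,4}; (3,4)→{2,4,6}; (4,6)→{5,6,7}; (7,7)→{5,7,9}. Safe: 3. Place at column 3.
Row 6: attacked by (1,8)→{3,8}; (2,1)→{1,5}; (3,4)→{1,4,7}; (4,6)→{4,6,8}; (5,3)→{2,3,4}; (7,7)→{6,7,8}. Safe: 9. Place at column 9.
Row 8: attacked by (1,8)→{1,8}; (2,1)→{1,7}; (3,4)→{4,9}; (4,6)→{2,6}; (5,3)→{3,6}; (6,9)→{7,9}; (7,7)→{6,7,8}. Safe: 5. Place at column 5.
Row 9: attacked by (1,8)→{8}; (2,1)→{1,8}; (3,4)→{4}; (4,6)→{1,6}; (5,3)→{3,7}; (6,9)→{6,9}; (7,7)→{5,7,9}; (8,5)→{4,5,6}. Safe: 2. Place at column 2.
Columns [8, 1, 4, 6, 3, 9, 7, 5, 2], r−c [-7, 1, -1, -2, 2, -3, 0, 3, 7], r+c [9, 3, 7, 10, 8, 15, 14, 13, 11] are all distinct, so no two queens attack.

(1,8) (2,1) (3,4) (4,6) (5,3) (6,9) (7,7) (8,5) (9,2)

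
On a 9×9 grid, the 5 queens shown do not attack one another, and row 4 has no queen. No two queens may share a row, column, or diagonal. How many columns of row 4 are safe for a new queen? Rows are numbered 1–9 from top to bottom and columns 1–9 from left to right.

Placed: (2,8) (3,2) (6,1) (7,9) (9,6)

(2,8) attacks row 4 at column 8 and diagonals 6.
(3,2) attacks row 4 at column 2 and diagonals 1, 3.
(6,1) attacks row 4 at column 1 and diagonals 3.
(7,9) attacks row 4 at column 9 and diagonals 6.
(9,6) attacks row 4 at column 6 and diagonals 1.
Attacked columns: {1, 2, 3, 6, 8, 9}. Safe: {4, 5, 7}.

3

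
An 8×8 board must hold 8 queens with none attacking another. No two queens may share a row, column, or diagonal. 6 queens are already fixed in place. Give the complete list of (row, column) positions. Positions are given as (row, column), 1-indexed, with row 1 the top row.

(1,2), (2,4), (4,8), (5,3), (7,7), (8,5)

Row 3: attacked by (1,2)→{2,4}; (2,4)→{3,4,5}; (4,8)→{7,8}; (5,3)→{1,3,5}; (7,7)→{3,7}; (8,5)→{5}. Safe: 6. Place at column 6.
Row 6: attacked by (1,2)→{2,7}; (2,4)→{4,8}; (3,6)→{3,6}; (4,8)→{6,8}; (5,3)→{2,3,4}; (7,7)→{6,7,8}; (8,5)→{3,5,7}. Safe: 1. Place at column 1.
Columns [2, 4, 6, 8, 3, 1, 7, 5], r−c [-1, -2, -3, -4, 2, 5, 0, 3], r+c [3, 6, 9, 12, 8, 7, 14, 13] are all distinct, so no two queens attack.

(1,2) (2,4) (3,6) (4,8) (5,3) (6,1) (7,7) (8,5)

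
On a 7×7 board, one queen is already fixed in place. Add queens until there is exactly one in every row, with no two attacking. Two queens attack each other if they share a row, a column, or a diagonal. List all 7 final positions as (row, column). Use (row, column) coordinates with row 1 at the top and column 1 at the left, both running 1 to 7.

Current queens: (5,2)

(1,7) (2,4) (3,1) (4,5) (5,2) (6,6) (7,3)

Row 1: attacked by (5,2)→{2,6}. Safe: 1, 3, 4, 5, 7. Place at column 7.
Row 2: attacked by (1,7)→{6,7}; (5,2)→{2,5}. Safe: 1, 3, 4. Place at column 4.
Row 3: attacked by (1,7)→{5,7}; (2,4)→{3,4,5}; (5,2)→{2,4}. Safe: 1, 6. Place at column 1.
Row 4: attacked by (1,7)→{4,7}; (2,4)→{2,4,6}; (3,1)→{1,2}; (5,2)→{1,2,3}. Safe: 5. Place at column 5.
Row 6: attacked by (1,7)→{2,7}; (2,4)→{4}; (3,1)→{1,4}; (4,5)→{3,5,7}; (5,2)→{1,2,3}. Safe: 6. Place at column 6.
Row 7: attacked by (1,7)→{1,7}; (2,4)→{4}; (3,1)→{1,5}; (4,5)→{2,5}; (5,2)→{2,4}; (6,6)→{5,6,7}. Safe: 3. Place at column 3.
Columns [7, 4, 1, 5, 2, 6, 3], r−c [-6, -2, 2, -1, 3, 0, 4], r+c [8, 6, 4, 9, 7, 12, 10] are all distinct, so no two queens attack.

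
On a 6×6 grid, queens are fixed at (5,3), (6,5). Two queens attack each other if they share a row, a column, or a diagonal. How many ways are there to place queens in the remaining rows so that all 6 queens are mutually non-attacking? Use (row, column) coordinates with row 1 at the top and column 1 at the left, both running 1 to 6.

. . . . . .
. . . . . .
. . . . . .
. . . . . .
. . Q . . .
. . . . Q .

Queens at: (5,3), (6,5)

Branch on row 1: col 1 → 0; col 2 → 1; col 4 → 0; col 6 → 0.
Sum: 0 + 1 + 0 + 0 = 1.

1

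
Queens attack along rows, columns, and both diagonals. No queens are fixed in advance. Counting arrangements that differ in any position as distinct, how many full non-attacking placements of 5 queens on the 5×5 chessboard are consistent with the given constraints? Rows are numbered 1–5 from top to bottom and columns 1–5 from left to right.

Branch on row 1: col 1 → 2; col 2 → 2; col 3 → 2; col 4 → 2; col 5 → 2.
Sum: 2 + 2 + 2 + 2 + 2 = 10.
(This is the classic 5-queens count.)

10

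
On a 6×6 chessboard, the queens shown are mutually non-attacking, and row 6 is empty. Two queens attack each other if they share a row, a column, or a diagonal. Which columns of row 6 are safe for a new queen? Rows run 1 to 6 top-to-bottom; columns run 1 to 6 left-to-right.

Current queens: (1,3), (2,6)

columns 1, 4, 5

(1,3) attacks row 6 at column 3.
(2,6) attacks row 6 at column 6 and diagonals 2.
Attacked columns: {2, 3, 6}. Safe: {1, 4, 5}.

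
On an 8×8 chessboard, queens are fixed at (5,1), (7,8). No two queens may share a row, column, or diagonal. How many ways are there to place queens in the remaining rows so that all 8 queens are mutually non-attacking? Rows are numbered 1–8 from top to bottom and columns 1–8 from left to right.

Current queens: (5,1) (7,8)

Branch on row 1: col 3 → 1; col 4 → 1; col 6 → 0; col 7 → 1.
Sum: 1 + 1 + 0 + 1 = 3.

3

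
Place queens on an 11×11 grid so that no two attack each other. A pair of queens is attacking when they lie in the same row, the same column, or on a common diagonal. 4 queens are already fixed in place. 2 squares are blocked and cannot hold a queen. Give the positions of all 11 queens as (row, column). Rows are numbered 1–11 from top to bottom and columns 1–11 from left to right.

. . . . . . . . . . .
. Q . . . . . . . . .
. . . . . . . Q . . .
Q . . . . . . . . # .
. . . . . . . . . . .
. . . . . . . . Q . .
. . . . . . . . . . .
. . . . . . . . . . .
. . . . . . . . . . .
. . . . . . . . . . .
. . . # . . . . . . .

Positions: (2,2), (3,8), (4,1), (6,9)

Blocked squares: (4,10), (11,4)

(1,5) (2,2) (3,8) (4,1) (5,4) (6,9) (7,3) (8,10) (9,7) (10,11) (11,6)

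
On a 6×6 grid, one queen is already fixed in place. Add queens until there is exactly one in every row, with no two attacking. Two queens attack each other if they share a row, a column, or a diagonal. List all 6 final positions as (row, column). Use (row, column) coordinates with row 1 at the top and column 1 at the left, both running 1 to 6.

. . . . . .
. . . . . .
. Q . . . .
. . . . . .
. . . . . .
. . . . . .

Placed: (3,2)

(1,3) (2,6) (3,2) (4,5) (5,1) (6,4)

Row 1: attacked by (3,2)→{2,4}. Safe: 1, 3, 5, 6. Place at column 3.
Row 2: attacked by (1,3)→{2,3,4}; (3,2)→{1,2,3}. Safe: 5, 6. Place at column 6.
Row 4: attacked by (1,3)→{3,6}; (2,6)→{4,6}; (3,2)→{1,2,3}. Safe: 5. Place at column 5.
Row 5: attacked by (1,3)→{3}; (2,6)→{3,6}; (3,2)→{2,4}; (4,5)→{4,5,6}. Safe: 1. Place at column 1.
Row 6: attacked by (1,3)→{3}; (2,6)→{2,6}; (3,2)→{2,5}; (4,5)→{3,5}; (5,1)→{1,2}. Safe: 4. Place at column 4.
Columns [3, 6, 2, 5, 1, 4], r−c [-2, -4, 1, -1, 4, 2], r+c [4, 8, 5, 9, 6, 10] are all distinct, so no two queens attack.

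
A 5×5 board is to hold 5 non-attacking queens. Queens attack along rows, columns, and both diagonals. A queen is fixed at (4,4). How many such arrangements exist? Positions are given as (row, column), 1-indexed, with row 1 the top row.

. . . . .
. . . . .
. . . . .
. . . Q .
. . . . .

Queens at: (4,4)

Branch on row 1: col 2 → 0; col 3 → 1; col 5 → 1.
Sum: 0 + 1 + 1 = 2.

2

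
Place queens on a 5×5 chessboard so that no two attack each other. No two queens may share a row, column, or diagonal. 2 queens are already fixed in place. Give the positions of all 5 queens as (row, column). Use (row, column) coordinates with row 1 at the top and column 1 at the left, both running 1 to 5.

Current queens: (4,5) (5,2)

Row 1: attacked by (4,5)→{2,5}; (5,2)→{2}. Safe: 1, 3, 4. Place at column 4.
Row 2: attacked by (1,4)→{3,4,5}; (4,5)→{3,5}; (5,2)→{2,5}. Safe: 1. Place at column 1.
Row 3: attacked by (1,4)→{2,4}; (2,1)→{1,2}; (4,5)→{4,5}; (5,2)→{2,4}. Safe: 3. Place at column 3.
Columns [4, 1, 3, 5, 2], r−c [-3, 1, 0, -1, 3], r+c [5, 3, 6, 9, 7] are all distinct, so no two queens attack.

(1,4) (2,1) (3,3) (4,5) (5,2)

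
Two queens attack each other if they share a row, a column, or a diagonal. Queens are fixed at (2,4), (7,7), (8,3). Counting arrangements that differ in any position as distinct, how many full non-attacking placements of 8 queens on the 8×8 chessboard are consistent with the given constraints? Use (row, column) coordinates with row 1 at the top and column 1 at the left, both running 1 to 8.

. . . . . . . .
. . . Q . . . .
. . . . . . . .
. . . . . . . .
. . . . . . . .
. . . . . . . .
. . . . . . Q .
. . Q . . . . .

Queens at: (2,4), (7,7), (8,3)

1

Branch on row 1: col 2 → 0; col 6 → 1; col 8 → 0.
Sum: 0 + 1 + 0 = 1.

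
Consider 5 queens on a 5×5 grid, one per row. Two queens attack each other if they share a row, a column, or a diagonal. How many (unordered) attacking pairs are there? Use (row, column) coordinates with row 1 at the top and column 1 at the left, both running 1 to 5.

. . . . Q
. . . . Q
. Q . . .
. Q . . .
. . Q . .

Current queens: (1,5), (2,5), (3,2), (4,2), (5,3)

4

Same column: (1,5)–(2,5) (column 5); (3,2)–(4,2) (column 2).
Same diagonal: (1,5)–(4,2) (|1−4| = |5−2| = 3); (4,2)–(5,3) (|4−5| = |2−3| = 1).
Total attacking pairs: 4.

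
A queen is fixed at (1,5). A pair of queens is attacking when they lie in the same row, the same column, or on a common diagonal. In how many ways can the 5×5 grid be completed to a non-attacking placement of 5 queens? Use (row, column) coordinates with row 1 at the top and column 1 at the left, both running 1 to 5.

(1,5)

Branch on row 2: col 1 → 0; col 2 → 1; col 3 → 1.
Sum: 0 + 1 + 1 = 2.

2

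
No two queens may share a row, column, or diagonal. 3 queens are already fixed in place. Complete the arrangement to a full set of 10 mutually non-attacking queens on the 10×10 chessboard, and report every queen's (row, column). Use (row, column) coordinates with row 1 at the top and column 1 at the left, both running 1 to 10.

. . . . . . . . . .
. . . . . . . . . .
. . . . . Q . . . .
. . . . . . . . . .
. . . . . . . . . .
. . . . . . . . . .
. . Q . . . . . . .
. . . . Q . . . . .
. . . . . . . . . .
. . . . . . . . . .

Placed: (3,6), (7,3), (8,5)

(1,1) (2,9) (3,6) (4,2) (5,7) (6,10) (7,3) (8,5) (9,8) (10,4)

Row 1: attacked by (3,6)→{4,6,8}; (7,3)→{3,9}; (8,5)→{5}. Safe: 1, 2, 7, 10. Place at column 1.
Row 2: attacked by (1,1)→{1,2}; (3,6)→{5,6,7}; (7,3)→{3,8}; (8,5)→{5}. Safe: 4, 9, 10. Place at column 9.
Row 4: attacked by (1,1)→{1,4}; (2,9)→{7,9}; (3,6)→{5,6,7}; (7,3)→{3,6}; (8,5)→{1,5,9}. Safe: 2, 8, 10. Place at column 2.
Row 5: attacked by (1,1)→{1,5}; (2,9)→{6,9}; (3,6)→{4,6,8}; (4,2)→{1,2,3}; (7,3)→{1,3,5}; (8,5)→{2,5,8}. Safe: 7, 10. Place at column 7.
Row 6: attacked by (1,1)→{1,6}; (2,9)→{5,9}; (3,6)→{3,6,9}; (4,2)→{2,4}; (5,7)→{6,7,8}; (7,3)→{2,3,4}; (8,5)→{3,5,7}. Safe: 10. Place at column 10.
Row 9: attacked by (1,1)→{1,9}; (2,9)→{2,9}; (3,6)→{6}; (4,2)→{2,7}; (5,7)→{3,7}; (6,10)→{7,10}; (7,3)→{1,3,5}; (8,5)→{4,5,6}. Safe: 8. Place at column 8.
Row 10: attacked by (1,1)→{1,10}; (2,9)→{1,9}; (3,6)→{6}; (4,2)→{2,8}; (5,7)→{2,7}; (6,10)→{6,10}; (7,3)→{3,6}; (8,5)→{3,5,7}; (9,8)→{7,8,9}. Safe: 4. Place at column 4.
Columns [1, 9, 6, 2, 7, 10, 3, 5, 8, 4], r−c [0, -7, -3, 2, -2, -4, 4, 3, 1, 6], r+c [2, 11, 9, 6, 12, 16, 10, 13, 17, 14] are all distinct, so no two queens attack.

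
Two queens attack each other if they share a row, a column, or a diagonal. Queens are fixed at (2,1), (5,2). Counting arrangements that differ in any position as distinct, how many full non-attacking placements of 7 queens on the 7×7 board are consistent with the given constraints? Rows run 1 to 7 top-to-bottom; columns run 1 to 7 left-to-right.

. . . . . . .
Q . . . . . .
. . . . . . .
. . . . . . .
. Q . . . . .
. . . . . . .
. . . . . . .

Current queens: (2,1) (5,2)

3

Branch on row 1: col 3 → 1; col 4 → 1; col 5 → 1; col 7 → 0.
Sum: 1 + 1 + 1 + 0 = 3.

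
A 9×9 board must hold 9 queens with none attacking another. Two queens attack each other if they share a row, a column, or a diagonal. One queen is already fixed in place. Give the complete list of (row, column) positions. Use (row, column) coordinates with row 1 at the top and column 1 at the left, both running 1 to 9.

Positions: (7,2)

Row 1: attacked by (7,2)→{2,8}. Safe: 1, 3, 4, 5, 6, 7, 9. Place at column 1.
Row 2: attacked by (1,1)→{1,2}; (7,2)→{2,7}. Safe: 3, 4, 5, 6, 8, 9. Place at column 8.
Row 3: attacked by (1,1)→{1,3}; (2,8)→{7,8,9}; (7,2)→{2,6}. Safe: 4, 5. Place at column 5.
Row 4: attacked by (1,1)→{1,4}; (2,8)→{6,8}; (3,5)→{4,5,6}; (7,2)→{2,5}. Safe: 3, 7, 9. Place at column 3.
Row 5: attacked by (1,1)→{1,5}; (2,8)→{5,8}; (3,5)→{3,5,7}; (4,3)→{2,3,4}; (7,2)→{2,4}. Safe: 6, 9. Place at column 9.
Row 6: attacked by (1,1)→{1,6}; (2,8)→{4,8}; (3,5)→{2,5,8}; (4,3)→{1,3,5}; (5,9)→{8,9}; (7,2)→{1,2,3}. Safe: 7. Place at column 7.
Row 8: attacked by (1,1)→{1,8}; (2,8)→{2,8}; (3,5)→{5}; (4,3)→{3,7}; (5,9)→{6,9}; (6,7)→{5,7,9}; (7,2)→{1,2,3}. Safe: 4. Place at column 4.
Row 9: attacked by (1,1)→{1,9}; (2,8)→{1,8}; (3,5)→{5}; (4,3)→{3,8}; (5,9)→{5,9}; (6,7)→{4,7}; (7,2)→{2,4}; (8,4)→{3,4,5}. Safe: 6. Place at column 6.
Columns [1, 8, 5, 3, 9, 7, 2, 4, 6], r−c [0, -6, -2, 1, -4, -1, 5, 4, 3], r+c [2, 10, 8, 7, 14, 13, 9, 12, 15] are all distinct, so no two queens attack.

(1,1) (2,8) (3,5) (4,3) (5,9) (6,7) (7,2) (8,4) (9,6)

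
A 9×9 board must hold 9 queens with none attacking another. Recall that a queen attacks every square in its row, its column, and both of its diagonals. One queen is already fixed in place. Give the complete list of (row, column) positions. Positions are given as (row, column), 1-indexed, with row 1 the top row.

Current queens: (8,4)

(1,5) (2,8) (3,2) (4,7) (5,3) (6,1) (7,9) (8,4) (9,6)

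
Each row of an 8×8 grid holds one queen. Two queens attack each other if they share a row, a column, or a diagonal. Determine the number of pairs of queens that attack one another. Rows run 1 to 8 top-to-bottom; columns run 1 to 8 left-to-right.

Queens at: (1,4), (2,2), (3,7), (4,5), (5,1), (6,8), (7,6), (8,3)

All columns are distinct and no two queens satisfy |Δrow| = |Δcol|, so no pair attacks.

0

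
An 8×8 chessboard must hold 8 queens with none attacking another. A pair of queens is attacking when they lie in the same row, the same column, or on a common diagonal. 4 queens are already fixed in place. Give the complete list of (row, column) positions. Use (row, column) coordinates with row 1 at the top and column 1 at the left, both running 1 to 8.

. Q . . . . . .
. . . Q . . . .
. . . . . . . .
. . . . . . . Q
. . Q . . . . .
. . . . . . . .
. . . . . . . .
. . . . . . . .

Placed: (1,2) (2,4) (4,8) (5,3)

Row 3: attacked by (1,2)→{2,4}; (2,4)→{3,4,5}; (4,8)→{7,8}; (5,3)→{1,3,5}. Safe: 6. Place at column 6.
Row 6: attacked by (1,2)→{2,7}; (2,4)→{4,8}; (3,6)→{3,6}; (4,8)→{6,8}; (5,3)→{2,3,4}. Safe: 1, 5. Place at column 1.
Row 7: attacked by (1,2)→{2,8}; (2,4)→{4}; (3,6)→{2,6}; (4,8)→{5,8}; (5,3)→{1,3,5}; (6,1)→{1,2}. Safe: 7. Place at column 7.
Row 8: attacked by (1,2)→{2}; (2,4)→{4}; (3,6)→{1,6}; (4,8)→{4,8}; (5,3)→{3,6}; (6,1)→{1,3}; (7,7)→{6,7,8}. Safe: 5. Place at column 5.
Columns [2, 4, 6, 8, 3, 1, 7, 5], r−c [-1, -2, -3, -4, 2, 5, 0, 3], r+c [3, 6, 9, 12, 8, 7, 14, 13] are all distinct, so no two queens attack.

(1,2) (2,4) (3,6) (4,8) (5,3) (6,1) (7,7) (8,5)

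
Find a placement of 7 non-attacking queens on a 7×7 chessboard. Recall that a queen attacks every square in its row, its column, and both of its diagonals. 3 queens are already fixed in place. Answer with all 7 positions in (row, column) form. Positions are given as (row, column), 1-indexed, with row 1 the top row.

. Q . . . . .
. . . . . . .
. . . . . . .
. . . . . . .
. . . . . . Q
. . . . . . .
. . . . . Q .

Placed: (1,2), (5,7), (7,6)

Row 2: attacked by (1,2)→{1,2,3}; (5,7)→{4,7}; (7,6)→{1,6}. Safe: 5. Place at column 5.
Row 3: attacked by (1,2)→{2,4}; (2,5)→{4,5,6}; (5,7)→{5,7}; (7,6)→{2,6}. Safe: 1, 3. Place at column 1.
Row 4: attacked by (1,2)→{2,5}; (2,5)→{3,5,7}; (3,1)→{1,2}; (5,7)→{6,7}; (7,6)→{3,6}. Safe: 4. Place at column 4.
Row 6: attacked by (1,2)→{2,7}; (2,5)→{1,5}; (3,1)→{1,4}; (4,4)→{2,4,6}; (5,7)→{6,7}; (7,6)→{5,6,7}. Safe: 3. Place at column 3.
Columns [2, 5, 1, 4, 7, 3, 6], r−c [-1, -3, 2, 0, -2, 3, 1], r+c [3, 7, 4, 8, 12, 9, 13] are all distinct, so no two queens attack.

(1,2) (2,5) (3,1) (4,4) (5,7) (6,3) (7,6)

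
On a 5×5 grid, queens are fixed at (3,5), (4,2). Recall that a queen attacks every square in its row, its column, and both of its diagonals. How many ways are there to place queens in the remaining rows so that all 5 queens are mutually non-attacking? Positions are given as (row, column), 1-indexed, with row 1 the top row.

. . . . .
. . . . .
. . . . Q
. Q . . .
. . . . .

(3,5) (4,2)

Branch on row 1: col 1 → 1; col 4 → 0.
Sum: 1 + 0 = 1.

1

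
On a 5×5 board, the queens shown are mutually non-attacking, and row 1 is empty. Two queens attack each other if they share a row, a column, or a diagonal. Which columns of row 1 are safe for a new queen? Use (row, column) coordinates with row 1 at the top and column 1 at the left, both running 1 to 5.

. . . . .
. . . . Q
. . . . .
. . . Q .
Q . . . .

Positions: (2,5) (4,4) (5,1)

(2,5) attacks row 1 at column 5 and diagonals 4.
(4,4) attacks row 1 at column 4 and diagonals 1.
(5,1) attacks row 1 at column 1 and diagonals 5.
Attacked columns: {1, 4, 5}. Safe: {2, 3}.

columns 2, 3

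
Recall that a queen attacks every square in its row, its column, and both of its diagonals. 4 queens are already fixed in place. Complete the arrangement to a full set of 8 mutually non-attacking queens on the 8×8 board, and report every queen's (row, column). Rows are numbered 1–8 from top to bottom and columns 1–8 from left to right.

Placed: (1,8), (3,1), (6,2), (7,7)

(1,8) (2,4) (3,1) (4,3) (5,6) (6,2) (7,7) (8,5)

Row 2: attacked by (1,8)→{7,8}; (3,1)→{1,2}; (6,2)→{2,6}; (7,7)→{2,7}. Safe: 3, 4, 5. Place at column 4.
Row 4: attacked by (1,8)→{5,8}; (2,4)→{2,4,6}; (3,1)→{1,2}; (6,2)→{2,4}; (7,7)→{4,7}. Safe: 3. Place at column 3.
Row 5: attacked by (1,8)→{4,8}; (2,4)→{1,4,7}; (3,1)→{1,3}; (4,3)→{2,3,4}; (6,2)→{1,2,3}; (7,7)→{5,7}. Safe: 6. Place at column 6.
Row 8: attacked by (1,8)→{1,8}; (2,4)→{4}; (3,1)→{1,6}; (4,3)→{3,7}; (5,6)→{3,6}; (6,2)→{2,4}; (7,7)→{6,7,8}. Safe: 5. Place at column 5.
Columns [8, 4, 1, 3, 6, 2, 7, 5], r−c [-7, -2, 2, 1, -1, 4, 0, 3], r+c [9, 6, 4, 7, 11, 8, 14, 13] are all distinct, so no two queens attack.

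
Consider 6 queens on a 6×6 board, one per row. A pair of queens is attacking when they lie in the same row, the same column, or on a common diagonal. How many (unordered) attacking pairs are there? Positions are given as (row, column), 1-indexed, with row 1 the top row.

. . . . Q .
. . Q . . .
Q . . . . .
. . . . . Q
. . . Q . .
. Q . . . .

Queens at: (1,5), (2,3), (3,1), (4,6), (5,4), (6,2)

All columns are distinct and no two queens satisfy |Δrow| = |Δcol|, so no pair attacks.

0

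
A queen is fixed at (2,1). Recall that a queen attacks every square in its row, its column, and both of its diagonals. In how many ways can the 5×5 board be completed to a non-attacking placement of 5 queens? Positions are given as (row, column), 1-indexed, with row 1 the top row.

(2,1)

Branch on row 1: col 3 → 1; col 4 → 1; col 5 → 0.
Sum: 1 + 1 + 0 = 2.

2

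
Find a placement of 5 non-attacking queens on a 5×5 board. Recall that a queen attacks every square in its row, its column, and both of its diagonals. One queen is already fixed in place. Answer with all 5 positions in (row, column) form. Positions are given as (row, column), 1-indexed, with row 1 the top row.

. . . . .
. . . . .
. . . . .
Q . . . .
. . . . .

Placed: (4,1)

(1,2) (2,5) (3,3) (4,1) (5,4)

Row 1: attacked by (4,1)→{1,4}. Safe: 2, 3, 5. Place at column 2.
Row 2: attacked by (1,2)→{1,2,3}; (4,1)→{1,3}. Safe: 4, 5. Place at column 5.
Row 3: attacked by (1,2)→{2,4}; (2,5)→{4,5}; (4,1)→{1,2}. Safe: 3. Place at column 3.
Row 5: attacked by (1,2)→{2}; (2,5)→{2,5}; (3,3)→{1,3,5}; (4,1)→{1,2}. Safe: 4. Place at column 4.
Columns [2, 5, 3, 1, 4], r−c [-1, -3, 0, 3, 1], r+c [3, 7, 6, 5, 9] are all distinct, so no two queens attack.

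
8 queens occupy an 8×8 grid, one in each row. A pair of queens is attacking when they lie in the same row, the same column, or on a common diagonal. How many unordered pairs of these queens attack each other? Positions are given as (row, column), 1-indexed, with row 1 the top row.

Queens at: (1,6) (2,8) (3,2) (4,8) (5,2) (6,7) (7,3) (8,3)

5

Same column: (2,8)–(4,8) (column 8); (3,2)–(5,2) (column 2); (7,3)–(8,3) (column 3).
Same diagonal: (1,6)–(5,2) (|1−5| = |6−2| = 4); (2,8)–(7,3) (|2−7| = |8−3| = 5).
Total attacking pairs: 5.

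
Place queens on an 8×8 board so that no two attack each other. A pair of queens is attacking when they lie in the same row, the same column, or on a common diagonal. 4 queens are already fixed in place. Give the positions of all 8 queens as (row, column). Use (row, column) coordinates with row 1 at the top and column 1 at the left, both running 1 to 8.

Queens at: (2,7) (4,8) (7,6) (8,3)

Row 1: attacked by (2,7)→{6,7,8}; (4,8)→{5,8}; (7,6)→{6}; (8,3)→{3}. Safe: 1, 2, 4. Place at column 4.
Row 3: attacked by (1,4)→{2,4,6}; (2,7)→{6,7,8}; (4,8)→{7,8}; (7,6)→{2,6}; (8,3)→{3,8}. Safe: 1, 5. Place at column 1.
Row 5: attacked by (1,4)→{4,8}; (2,7)→{4,7}; (3,1)→{1,3}; (4,8)→{7,8}; (7,6)→{4,6,8}; (8,3)→{3,6}. Safe: 2, 5. Place at column 5.
Row 6: attacked by (1,4)→{4}; (2,7)→{3,7}; (3,1)→{1,4}; (4,8)→{6,8}; (5,5)→{4,5,6}; (7,6)→{5,6,7}; (8,3)→{1,3,5}. Safe: 2. Place at column 2.
Columns [4, 7, 1, 8, 5, 2, 6, 3], r−c [-3, -5, 2, -4, 0, 4, 1, 5], r+c [5, 9, 4, 12, 10, 8, 13, 11] are all distinct, so no two queens attack.

(1,4) (2,7) (3,1) (4,8) (5,5) (6,2) (7,6) (8,3)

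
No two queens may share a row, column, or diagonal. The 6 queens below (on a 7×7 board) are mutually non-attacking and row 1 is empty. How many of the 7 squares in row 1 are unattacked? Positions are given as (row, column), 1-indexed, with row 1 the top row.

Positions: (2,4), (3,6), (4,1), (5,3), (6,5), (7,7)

1

(2,4) attacks row 1 at column 4 and diagonals 3, 5.
(3,6) attacks row 1 at column 6 and diagonals 4.
(4,1) attacks row 1 at column 1 and diagonals 4.
(5,3) attacks row 1 at column 3 and diagonals 7.
(6,5) attacks row 1 at column 5.
(7,7) attacks row 1 at column 7 and diagonals 1.
Attacked columns: {1, 3, 4, 5, 6, 7}. Safe: {2}.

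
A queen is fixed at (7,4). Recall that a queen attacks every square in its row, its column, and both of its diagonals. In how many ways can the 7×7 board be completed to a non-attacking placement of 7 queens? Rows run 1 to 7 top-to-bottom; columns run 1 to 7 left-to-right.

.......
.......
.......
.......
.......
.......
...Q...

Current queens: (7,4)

Branch on row 1: col 1 → 1; col 2 → 1; col 3 → 1; col 5 → 1; col 6 → 1; col 7 → 1.
Sum: 1 + 1 + 1 + 1 + 1 + 1 = 6.

6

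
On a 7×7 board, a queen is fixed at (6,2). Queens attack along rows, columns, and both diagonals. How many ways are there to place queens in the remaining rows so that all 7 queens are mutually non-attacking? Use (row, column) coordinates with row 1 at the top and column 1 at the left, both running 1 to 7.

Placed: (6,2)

Branch on row 1: col 1 → 1; col 3 → 1; col 4 → 0; col 5 → 1; col 6 → 1.
Sum: 1 + 1 + 0 + 1 + 1 = 4.

4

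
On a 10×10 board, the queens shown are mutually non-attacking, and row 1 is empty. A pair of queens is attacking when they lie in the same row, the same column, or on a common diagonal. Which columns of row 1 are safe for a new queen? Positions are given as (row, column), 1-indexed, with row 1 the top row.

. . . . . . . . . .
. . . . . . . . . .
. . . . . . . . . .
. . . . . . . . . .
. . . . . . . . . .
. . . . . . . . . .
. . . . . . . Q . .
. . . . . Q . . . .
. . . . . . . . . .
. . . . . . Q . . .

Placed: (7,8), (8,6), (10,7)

(7,8) attacks row 1 at column 8 and diagonals 2.
(8,6) attacks row 1 at column 6.
(10,7) attacks row 1 at column 7.
Attacked columns: {2, 6, 7, 8}. Safe: {1, 3, 4, 5, 9, 10}.

columns 1, 3, 4, 5, 9, 10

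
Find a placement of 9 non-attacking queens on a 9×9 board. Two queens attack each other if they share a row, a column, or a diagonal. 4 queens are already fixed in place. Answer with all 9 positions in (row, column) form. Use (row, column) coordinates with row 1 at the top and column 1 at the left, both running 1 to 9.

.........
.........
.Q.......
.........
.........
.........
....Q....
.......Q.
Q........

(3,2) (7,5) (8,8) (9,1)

(1,6) (2,4) (3,2) (4,7) (5,9) (6,3) (7,5) (8,8) (9,1)

Row 1: attacked by (3,2)→{2,4}; (7,5)→{5}; (8,8)→{1,8}; (9,1)→{1,9}. Safe: 3, 6, 7. Place at column 6.
Row 2: attacked by (1,6)→{5,6,7}; (3,2)→{1,2,3}; (7,5)→{5}; (8,8)→{2,8}; (9,1)→{1,8}. Safe: 4, 9. Place at column 4.
Row 4: attacked by (1,6)→{3,6,9}; (2,4)→{2,4,6}; (3,2)→{1,2,3}; (7,5)→{2,5,8}; (8,8)→{4,8}; (9,1)→{1,6}. Safe: 7. Place at column 7.
Row 5: attacked by (1,6)→{2,6}; (2,4)→{1,4,7}; (3,2)→{2,4}; (4,7)→{6,7,8}; (7,5)→{3,5,7}; (8,8)→{5,8}; (9,1)→{1,5}. Safe: 9. Place at column 9.
Row 6: attacked by (1,6)→{1,6}; (2,4)→{4,8}; (3,2)→{2,5}; (4,7)→{5,7,9}; (5,9)→{8,9}; (7,5)→{4,5,6}; (8,8)→{6,8}; (9,1)→{1,4}. Safe: 3. Place at column 3.
Columns [6, 4, 2, 7, 9, 3, 5, 8, 1], r−c [-5, -2, 1, -3, -4, 3, 2, 0, 8], r+c [7, 6, 5, 11, 14, 9, 12, 16, 10] are all distinct, so no two queens attack.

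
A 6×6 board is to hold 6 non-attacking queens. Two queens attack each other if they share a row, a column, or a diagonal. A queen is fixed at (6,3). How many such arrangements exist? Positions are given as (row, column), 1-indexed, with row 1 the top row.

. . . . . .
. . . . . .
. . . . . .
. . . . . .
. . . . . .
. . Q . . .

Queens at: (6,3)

1

Branch on row 1: col 1 → 0; col 2 → 0; col 4 → 1; col 5 → 0; col 6 → 0.
Sum: 0 + 0 + 1 + 0 + 0 = 1.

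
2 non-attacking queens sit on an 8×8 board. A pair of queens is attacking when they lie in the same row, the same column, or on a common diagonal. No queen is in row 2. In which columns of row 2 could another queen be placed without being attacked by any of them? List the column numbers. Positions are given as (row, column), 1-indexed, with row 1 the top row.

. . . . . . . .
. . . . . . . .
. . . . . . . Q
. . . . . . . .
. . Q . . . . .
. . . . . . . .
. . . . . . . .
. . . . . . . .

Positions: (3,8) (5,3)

columns 1, 2, 4, 5

(3,8) attacks row 2 at column 8 and diagonals 7.
(5,3) attacks row 2 at column 3 and diagonals 6.
Attacked columns: {3, 6, 7, 8}. Safe: {1, 2, 4, 5}.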